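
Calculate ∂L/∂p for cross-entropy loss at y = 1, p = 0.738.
∂L/∂p = -1.355

∂L/∂p = -y/p + (1-y)/(1-p) = -1/0.738 + 0 = -1.355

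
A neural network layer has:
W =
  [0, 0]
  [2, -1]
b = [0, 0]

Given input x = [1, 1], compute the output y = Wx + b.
y = [0, 1]

Wx = [0×1 + 0×1, 2×1 + -1×1]
   = [0, 1]
y = Wx + b = [0 + 0, 1 + 0] = [0, 1]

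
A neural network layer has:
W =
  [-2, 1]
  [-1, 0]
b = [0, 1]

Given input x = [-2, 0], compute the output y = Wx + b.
y = [4, 3]

Wx = [-2×-2 + 1×0, -1×-2 + 0×0]
   = [4, 2]
y = Wx + b = [4 + 0, 2 + 1] = [4, 3]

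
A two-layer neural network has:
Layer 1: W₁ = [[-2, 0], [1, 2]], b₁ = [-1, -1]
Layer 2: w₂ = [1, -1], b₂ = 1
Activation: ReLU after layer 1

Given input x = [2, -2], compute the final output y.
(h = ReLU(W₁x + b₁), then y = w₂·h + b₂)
y = 1

Layer 1 pre-activation: z₁ = [-5, -3]
After ReLU: h = [0, 0]
Layer 2 output: y = 1×0 + -1×0 + 1 = 1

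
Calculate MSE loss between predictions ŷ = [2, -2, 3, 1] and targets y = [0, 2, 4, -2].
MSE = 7.5

MSE = (1/4)((2-0)² + (-2-2)² + (3-4)² + (1--2)²) = (1/4)(4 + 16 + 1 + 9) = 7.5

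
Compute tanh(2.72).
0.9914

tanh(2.72) = (e^(2.72) - e^(-2.72))/(e^(2.72) + e^(-2.72)) = 0.9914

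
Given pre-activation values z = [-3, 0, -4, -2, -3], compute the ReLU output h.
h = [0, 0, 0, 0, 0]

ReLU applied element-wise: max(0,-3)=0, max(0,0)=0, max(0,-4)=0, max(0,-2)=0, max(0,-3)=0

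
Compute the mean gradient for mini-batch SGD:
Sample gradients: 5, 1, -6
Average gradient = 0

Average = (1/3)(5 + 1 + -6) = 0/3 = 0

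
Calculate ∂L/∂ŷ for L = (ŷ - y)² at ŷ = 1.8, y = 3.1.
∂L/∂ŷ = -2.6

∂L/∂ŷ = 2(ŷ - y) = 2(1.8 - 3.1) = 2(-1.3) = -2.6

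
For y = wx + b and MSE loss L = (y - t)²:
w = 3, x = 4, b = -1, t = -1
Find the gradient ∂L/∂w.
∂L/∂w = 96

y = wx + b = (3)(4) + -1 = 11
∂L/∂y = 2(y - t) = 2(11 - -1) = 24
∂y/∂w = x = 4
∂L/∂w = ∂L/∂y · ∂y/∂w = 24 × 4 = 96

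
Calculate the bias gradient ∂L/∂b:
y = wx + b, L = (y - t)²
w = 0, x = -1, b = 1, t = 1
∂L/∂b = 0

y = wx + b = (0)(-1) + 1 = 1
∂L/∂y = 2(y - t) = 2(1 - 1) = 0
∂y/∂b = 1
∂L/∂b = ∂L/∂y · ∂y/∂b = 0 × 1 = 0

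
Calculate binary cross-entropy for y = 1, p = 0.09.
L = 2.408

L = -1·log(0.09) - 0·log(0.91) = -log(0.09) = 2.408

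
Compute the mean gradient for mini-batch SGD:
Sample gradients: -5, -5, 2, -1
Average gradient = -2.25

Average = (1/4)(-5 + -5 + 2 + -1) = -9/4 = -2.25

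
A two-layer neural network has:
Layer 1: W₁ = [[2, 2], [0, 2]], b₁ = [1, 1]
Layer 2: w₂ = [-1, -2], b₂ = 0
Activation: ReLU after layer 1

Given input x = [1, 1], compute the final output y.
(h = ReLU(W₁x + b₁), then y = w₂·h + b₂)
y = -11

Layer 1 pre-activation: z₁ = [5, 3]
After ReLU: h = [5, 3]
Layer 2 output: y = -1×5 + -2×3 + 0 = -11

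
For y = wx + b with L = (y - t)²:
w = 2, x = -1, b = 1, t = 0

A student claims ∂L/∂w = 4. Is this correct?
Incorrect

y = (2)(-1) + 1 = -1
∂L/∂y = 2(y - t) = 2(-1 - 0) = -2
∂y/∂w = x = -1
∂L/∂w = -2 × -1 = 2

Claimed value: 4
Incorrect: The correct gradient is 2.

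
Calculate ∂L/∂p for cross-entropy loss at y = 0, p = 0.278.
∂L/∂p = 1.385

∂L/∂p = -y/p + (1-y)/(1-p) = 0 + 1/0.722 = 1.385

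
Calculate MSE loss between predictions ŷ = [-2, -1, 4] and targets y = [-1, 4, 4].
MSE = 8.667

MSE = (1/3)((-2--1)² + (-1-4)² + (4-4)²) = (1/3)(1 + 25 + 0) = 8.667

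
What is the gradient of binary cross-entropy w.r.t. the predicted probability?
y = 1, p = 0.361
∂L/∂p = -2.77

∂L/∂p = -y/p + (1-y)/(1-p) = -1/0.361 + 0 = -2.77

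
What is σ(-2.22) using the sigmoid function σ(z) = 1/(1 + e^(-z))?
0.09797

sigmoid(-2.22) = 1/(1 + e^(2.22)) = 1/(1 + 9.207) = 0.09797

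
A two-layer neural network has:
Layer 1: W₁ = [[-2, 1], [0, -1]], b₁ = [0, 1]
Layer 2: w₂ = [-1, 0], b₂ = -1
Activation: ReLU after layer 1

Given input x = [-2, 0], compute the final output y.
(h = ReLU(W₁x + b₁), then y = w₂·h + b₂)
y = -5

Layer 1 pre-activation: z₁ = [4, 1]
After ReLU: h = [4, 1]
Layer 2 output: y = -1×4 + 0×1 + -1 = -5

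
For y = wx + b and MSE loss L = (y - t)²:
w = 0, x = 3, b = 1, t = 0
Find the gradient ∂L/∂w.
∂L/∂w = 6

y = wx + b = (0)(3) + 1 = 1
∂L/∂y = 2(y - t) = 2(1 - 0) = 2
∂y/∂w = x = 3
∂L/∂w = ∂L/∂y · ∂y/∂w = 2 × 3 = 6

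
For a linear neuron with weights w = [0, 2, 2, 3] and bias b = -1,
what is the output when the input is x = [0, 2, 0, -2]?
y = -3

y = (0)(0) + (2)(2) + (2)(0) + (3)(-2) + -1 = -3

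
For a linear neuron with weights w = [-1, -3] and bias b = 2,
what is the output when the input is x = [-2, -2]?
y = 10

y = (-1)(-2) + (-3)(-2) + 2 = 10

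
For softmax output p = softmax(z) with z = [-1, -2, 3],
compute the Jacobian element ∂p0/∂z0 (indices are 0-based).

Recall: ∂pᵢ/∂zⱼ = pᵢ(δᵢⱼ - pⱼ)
∂p0/∂z0 = 0.01755

p = softmax(z) = [0.01787, 0.006573, 0.9756]
p0 = 0.01787

∂p0/∂z0 = p0(1 - p0) = 0.01787 × (1 - 0.01787) = 0.01755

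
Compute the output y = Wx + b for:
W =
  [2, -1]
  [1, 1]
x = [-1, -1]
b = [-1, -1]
y = [-2, -3]

Wx = [2×-1 + -1×-1, 1×-1 + 1×-1]
   = [-1, -2]
y = Wx + b = [-1 + -1, -2 + -1] = [-2, -3]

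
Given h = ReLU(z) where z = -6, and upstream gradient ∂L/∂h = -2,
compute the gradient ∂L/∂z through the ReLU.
∂L/∂z = 0

h = ReLU(-6) = 0
Since z < 0: ∂h/∂z = 0
∂L/∂z = ∂L/∂h · ∂h/∂z = -2 × 0 = 0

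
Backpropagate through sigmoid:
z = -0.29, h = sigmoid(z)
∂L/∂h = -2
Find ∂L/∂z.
∂L/∂z = -0.4896

σ(-0.29) = 0.428
σ'(-0.29) = σ(-0.29)(1 - σ(-0.29)) = 0.428 × 0.572 = 0.2448
∂L/∂z = ∂L/∂h · σ'(z) = -2 × 0.2448 = -0.4896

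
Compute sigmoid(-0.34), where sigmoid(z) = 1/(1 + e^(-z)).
0.4158

sigmoid(-0.34) = 1/(1 + e^(0.34)) = 1/(1 + 1.405) = 0.4158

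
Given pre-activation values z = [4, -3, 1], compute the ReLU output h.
h = [4, 0, 1]

ReLU applied element-wise: max(0,4)=4, max(0,-3)=0, max(0,1)=1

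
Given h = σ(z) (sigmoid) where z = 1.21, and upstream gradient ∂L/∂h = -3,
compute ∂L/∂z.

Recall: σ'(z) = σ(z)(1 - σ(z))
∂L/∂z = -0.5308

σ(1.21) = 0.7703
σ'(1.21) = σ(1.21)(1 - σ(1.21)) = 0.7703 × 0.2297 = 0.1769
∂L/∂z = ∂L/∂h · σ'(z) = -3 × 0.1769 = -0.5308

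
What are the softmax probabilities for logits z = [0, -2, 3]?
p = [0.0471, 0.0064, 0.9465]

exp(z) = [1, 0.1353, 20.09]
Sum = 21.22
p = [0.0471, 0.0064, 0.9465]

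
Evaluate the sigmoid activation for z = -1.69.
0.1558

sigmoid(-1.69) = 1/(1 + e^(1.69)) = 1/(1 + 5.419) = 0.1558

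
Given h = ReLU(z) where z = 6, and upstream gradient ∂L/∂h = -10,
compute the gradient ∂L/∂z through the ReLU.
∂L/∂z = -10

h = ReLU(6) = 6
Since z > 0: ∂h/∂z = 1
∂L/∂z = ∂L/∂h · ∂h/∂z = -10 × 1 = -10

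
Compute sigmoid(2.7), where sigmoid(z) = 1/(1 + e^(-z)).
0.937

sigmoid(2.7) = 1/(1 + e^(-2.7)) = 1/(1 + 0.06721) = 0.937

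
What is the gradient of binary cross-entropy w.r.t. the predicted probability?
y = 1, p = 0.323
∂L/∂p = -3.096

∂L/∂p = -y/p + (1-y)/(1-p) = -1/0.323 + 0 = -3.096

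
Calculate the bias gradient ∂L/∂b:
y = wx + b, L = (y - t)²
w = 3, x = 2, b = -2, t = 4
∂L/∂b = 0

y = wx + b = (3)(2) + -2 = 4
∂L/∂y = 2(y - t) = 2(4 - 4) = 0
∂y/∂b = 1
∂L/∂b = ∂L/∂y · ∂y/∂b = 0 × 1 = 0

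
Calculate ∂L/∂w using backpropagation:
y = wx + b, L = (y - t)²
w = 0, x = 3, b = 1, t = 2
∂L/∂w = -6

y = wx + b = (0)(3) + 1 = 1
∂L/∂y = 2(y - t) = 2(1 - 2) = -2
∂y/∂w = x = 3
∂L/∂w = ∂L/∂y · ∂y/∂w = -2 × 3 = -6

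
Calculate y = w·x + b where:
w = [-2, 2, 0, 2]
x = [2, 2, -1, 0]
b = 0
y = 0

y = (-2)(2) + (2)(2) + (0)(-1) + (2)(0) + 0 = 0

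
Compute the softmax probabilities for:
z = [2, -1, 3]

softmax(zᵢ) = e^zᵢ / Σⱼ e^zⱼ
p = [0.2654, 0.0132, 0.7214]

exp(z) = [7.389, 0.3679, 20.09]
Sum = 27.84
p = [0.2654, 0.0132, 0.7214]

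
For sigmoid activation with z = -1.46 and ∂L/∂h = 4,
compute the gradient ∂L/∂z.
∂L/∂z = 0.6118

σ(-1.46) = 0.1885
σ'(-1.46) = σ(-1.46)(1 - σ(-1.46)) = 0.1885 × 0.8115 = 0.1529
∂L/∂z = ∂L/∂h · σ'(z) = 4 × 0.1529 = 0.6118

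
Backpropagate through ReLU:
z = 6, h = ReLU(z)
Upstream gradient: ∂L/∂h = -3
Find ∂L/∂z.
∂L/∂z = -3

h = ReLU(6) = 6
Since z > 0: ∂h/∂z = 1
∂L/∂z = ∂L/∂h · ∂h/∂z = -3 × 1 = -3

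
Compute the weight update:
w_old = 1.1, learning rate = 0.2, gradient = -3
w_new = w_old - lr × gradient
w_new = 1.7

w_new = w - η·∂L/∂w = 1.1 - 0.2×(-3) = 1.1 - (-0.6) = 1.7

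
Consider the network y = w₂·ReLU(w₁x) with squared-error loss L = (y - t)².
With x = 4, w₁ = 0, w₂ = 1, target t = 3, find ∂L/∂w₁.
∂L/∂w₁ = 0

Forward pass:
z = w₁x = 0×4 = 0
h = ReLU(0) = 0
y = w₂h = 1×0 = 0

Backward pass:
∂L/∂y = 2(y - t) = 2(0 - 3) = -6
∂y/∂h = w₂ = 1
∂h/∂z = 0 (ReLU derivative)
∂z/∂w₁ = x = 4

∂L/∂w₁ = -6 × 1 × 0 × 4 = 0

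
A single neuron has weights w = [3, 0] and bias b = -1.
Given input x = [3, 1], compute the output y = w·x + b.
y = 8

y = (3)(3) + (0)(1) + -1 = 8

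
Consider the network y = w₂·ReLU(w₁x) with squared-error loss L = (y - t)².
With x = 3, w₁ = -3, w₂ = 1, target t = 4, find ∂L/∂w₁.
∂L/∂w₁ = 0

Forward pass:
z = w₁x = -3×3 = -9
h = ReLU(-9) = 0
y = w₂h = 1×0 = 0

Backward pass:
∂L/∂y = 2(y - t) = 2(0 - 4) = -8
∂y/∂h = w₂ = 1
∂h/∂z = 0 (ReLU derivative)
∂z/∂w₁ = x = 3

∂L/∂w₁ = -8 × 1 × 0 × 3 = 0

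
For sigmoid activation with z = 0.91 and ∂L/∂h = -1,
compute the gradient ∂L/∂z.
∂L/∂z = -0.2046

σ(0.91) = 0.713
σ'(0.91) = σ(0.91)(1 - σ(0.91)) = 0.713 × 0.287 = 0.2046
∂L/∂z = ∂L/∂h · σ'(z) = -1 × 0.2046 = -0.2046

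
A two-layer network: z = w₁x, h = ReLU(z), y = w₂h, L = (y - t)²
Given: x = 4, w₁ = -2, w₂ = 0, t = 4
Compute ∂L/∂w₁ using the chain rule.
∂L/∂w₁ = 0

Forward pass:
z = w₁x = -2×4 = -8
h = ReLU(-8) = 0
y = w₂h = 0×0 = 0

Backward pass:
∂L/∂y = 2(y - t) = 2(0 - 4) = -8
∂y/∂h = w₂ = 0
∂h/∂z = 0 (ReLU derivative)
∂z/∂w₁ = x = 4

∂L/∂w₁ = -8 × 0 × 0 × 4 = 0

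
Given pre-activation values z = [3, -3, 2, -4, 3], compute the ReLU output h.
h = [3, 0, 2, 0, 3]

ReLU applied element-wise: max(0,3)=3, max(0,-3)=0, max(0,2)=2, max(0,-4)=0, max(0,3)=3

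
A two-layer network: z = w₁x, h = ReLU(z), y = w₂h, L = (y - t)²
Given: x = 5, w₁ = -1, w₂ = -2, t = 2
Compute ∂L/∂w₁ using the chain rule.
∂L/∂w₁ = 0

Forward pass:
z = w₁x = -1×5 = -5
h = ReLU(-5) = 0
y = w₂h = -2×0 = 0

Backward pass:
∂L/∂y = 2(y - t) = 2(0 - 2) = -4
∂y/∂h = w₂ = -2
∂h/∂z = 0 (ReLU derivative)
∂z/∂w₁ = x = 5

∂L/∂w₁ = -4 × -2 × 0 × 5 = 0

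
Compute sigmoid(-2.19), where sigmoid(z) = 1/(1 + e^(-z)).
0.1007

sigmoid(-2.19) = 1/(1 + e^(2.19)) = 1/(1 + 8.935) = 0.1007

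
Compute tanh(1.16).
0.821

tanh(1.16) = (e^(1.16) - e^(-1.16))/(e^(1.16) + e^(-1.16)) = 0.821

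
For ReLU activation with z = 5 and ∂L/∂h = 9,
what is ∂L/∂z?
∂L/∂z = 9

h = ReLU(5) = 5
Since z > 0: ∂h/∂z = 1
∂L/∂z = ∂L/∂h · ∂h/∂z = 9 × 1 = 9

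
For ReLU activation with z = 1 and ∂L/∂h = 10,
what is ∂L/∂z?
∂L/∂z = 10

h = ReLU(1) = 1
Since z > 0: ∂h/∂z = 1
∂L/∂z = ∂L/∂h · ∂h/∂z = 10 × 1 = 10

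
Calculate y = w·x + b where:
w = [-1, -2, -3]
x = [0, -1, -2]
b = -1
y = 7

y = (-1)(0) + (-2)(-1) + (-3)(-2) + -1 = 7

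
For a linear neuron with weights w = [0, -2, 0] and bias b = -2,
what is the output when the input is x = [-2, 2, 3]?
y = -6

y = (0)(-2) + (-2)(2) + (0)(3) + -2 = -6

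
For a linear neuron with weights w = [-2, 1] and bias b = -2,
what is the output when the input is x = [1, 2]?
y = -2

y = (-2)(1) + (1)(2) + -2 = -2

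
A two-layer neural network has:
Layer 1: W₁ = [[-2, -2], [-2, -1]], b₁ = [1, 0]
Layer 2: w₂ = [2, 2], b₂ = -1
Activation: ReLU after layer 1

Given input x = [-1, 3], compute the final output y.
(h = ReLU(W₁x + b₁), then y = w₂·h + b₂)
y = -1

Layer 1 pre-activation: z₁ = [-3, -1]
After ReLU: h = [0, 0]
Layer 2 output: y = 2×0 + 2×0 + -1 = -1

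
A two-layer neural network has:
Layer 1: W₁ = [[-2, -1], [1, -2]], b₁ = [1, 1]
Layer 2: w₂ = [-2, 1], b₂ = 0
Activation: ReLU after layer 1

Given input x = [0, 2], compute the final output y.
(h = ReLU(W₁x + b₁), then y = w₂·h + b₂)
y = 0

Layer 1 pre-activation: z₁ = [-1, -3]
After ReLU: h = [0, 0]
Layer 2 output: y = -2×0 + 1×0 + 0 = 0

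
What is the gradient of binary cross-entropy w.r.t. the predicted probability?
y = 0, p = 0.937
∂L/∂p = 15.87

∂L/∂p = -y/p + (1-y)/(1-p) = 0 + 1/0.063 = 15.87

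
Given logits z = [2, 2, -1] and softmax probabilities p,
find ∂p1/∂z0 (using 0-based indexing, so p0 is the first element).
∂p1/∂z0 = -0.238

p = softmax(z) = [0.4879, 0.4879, 0.02429]
p1 = 0.4879, p0 = 0.4879

∂p1/∂z0 = -p1 × p0 = -0.4879 × 0.4879 = -0.238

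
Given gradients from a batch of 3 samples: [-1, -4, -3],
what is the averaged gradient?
Average gradient = -2.667

Average = (1/3)(-1 + -4 + -3) = -8/3 = -2.667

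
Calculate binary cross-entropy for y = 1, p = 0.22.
L = 1.514

L = -1·log(0.22) - 0·log(0.78) = -log(0.22) = 1.514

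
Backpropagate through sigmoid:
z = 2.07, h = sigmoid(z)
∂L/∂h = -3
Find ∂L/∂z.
∂L/∂z = -0.2985

σ(2.07) = 0.888
σ'(2.07) = σ(2.07)(1 - σ(2.07)) = 0.888 × 0.112 = 0.09949
∂L/∂z = ∂L/∂h · σ'(z) = -3 × 0.09949 = -0.2985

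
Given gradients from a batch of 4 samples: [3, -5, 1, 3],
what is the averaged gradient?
Average gradient = 0.5

Average = (1/4)(3 + -5 + 1 + 3) = 2/4 = 0.5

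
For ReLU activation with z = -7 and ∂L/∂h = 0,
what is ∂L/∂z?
∂L/∂z = 0

h = ReLU(-7) = 0
Since z < 0: ∂h/∂z = 0
∂L/∂z = ∂L/∂h · ∂h/∂z = 0 × 0 = 0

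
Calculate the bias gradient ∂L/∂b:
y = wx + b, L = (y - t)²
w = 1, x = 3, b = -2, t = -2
∂L/∂b = 6

y = wx + b = (1)(3) + -2 = 1
∂L/∂y = 2(y - t) = 2(1 - -2) = 6
∂y/∂b = 1
∂L/∂b = ∂L/∂y · ∂y/∂b = 6 × 1 = 6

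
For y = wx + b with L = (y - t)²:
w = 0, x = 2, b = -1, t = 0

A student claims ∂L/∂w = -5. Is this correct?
Incorrect

y = (0)(2) + -1 = -1
∂L/∂y = 2(y - t) = 2(-1 - 0) = -2
∂y/∂w = x = 2
∂L/∂w = -2 × 2 = -4

Claimed value: -5
Incorrect: The correct gradient is -4.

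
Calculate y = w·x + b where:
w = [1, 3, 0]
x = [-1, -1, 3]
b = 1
y = -3

y = (1)(-1) + (3)(-1) + (0)(3) + 1 = -3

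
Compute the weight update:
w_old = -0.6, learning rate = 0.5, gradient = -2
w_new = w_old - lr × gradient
w_new = 0.4

w_new = w - η·∂L/∂w = -0.6 - 0.5×(-2) = -0.6 - (-1) = 0.4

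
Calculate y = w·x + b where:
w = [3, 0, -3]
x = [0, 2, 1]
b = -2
y = -5

y = (3)(0) + (0)(2) + (-3)(1) + -2 = -5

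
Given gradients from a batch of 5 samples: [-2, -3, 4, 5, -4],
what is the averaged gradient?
Average gradient = 0

Average = (1/5)(-2 + -3 + 4 + 5 + -4) = 0/5 = 0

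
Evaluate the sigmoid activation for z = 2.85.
0.9453

sigmoid(2.85) = 1/(1 + e^(-2.85)) = 1/(1 + 0.05784) = 0.9453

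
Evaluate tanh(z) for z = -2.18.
-0.9748

tanh(-2.18) = (e^(-2.18) - e^(2.18))/(e^(-2.18) + e^(2.18)) = -0.9748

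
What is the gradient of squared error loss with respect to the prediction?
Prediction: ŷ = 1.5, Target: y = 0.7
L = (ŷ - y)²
∂L/∂ŷ = 1.6

∂L/∂ŷ = 2(ŷ - y) = 2(1.5 - 0.7) = 2(0.8) = 1.6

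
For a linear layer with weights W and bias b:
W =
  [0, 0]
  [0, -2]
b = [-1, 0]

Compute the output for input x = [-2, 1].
y = [-1, -2]

Wx = [0×-2 + 0×1, 0×-2 + -2×1]
   = [0, -2]
y = Wx + b = [0 + -1, -2 + 0] = [-1, -2]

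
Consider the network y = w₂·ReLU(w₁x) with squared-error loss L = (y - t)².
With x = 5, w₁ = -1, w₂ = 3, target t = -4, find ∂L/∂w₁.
∂L/∂w₁ = 0

Forward pass:
z = w₁x = -1×5 = -5
h = ReLU(-5) = 0
y = w₂h = 3×0 = 0

Backward pass:
∂L/∂y = 2(y - t) = 2(0 - -4) = 8
∂y/∂h = w₂ = 3
∂h/∂z = 0 (ReLU derivative)
∂z/∂w₁ = x = 5

∂L/∂w₁ = 8 × 3 × 0 × 5 = 0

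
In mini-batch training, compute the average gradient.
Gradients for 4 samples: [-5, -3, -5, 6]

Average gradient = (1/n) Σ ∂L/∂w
Average gradient = -1.75

Average = (1/4)(-5 + -3 + -5 + 6) = -7/4 = -1.75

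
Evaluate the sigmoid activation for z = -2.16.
0.1034

sigmoid(-2.16) = 1/(1 + e^(2.16)) = 1/(1 + 8.671) = 0.1034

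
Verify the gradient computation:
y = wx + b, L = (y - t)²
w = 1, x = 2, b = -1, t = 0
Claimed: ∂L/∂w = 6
Incorrect

y = (1)(2) + -1 = 1
∂L/∂y = 2(y - t) = 2(1 - 0) = 2
∂y/∂w = x = 2
∂L/∂w = 2 × 2 = 4

Claimed value: 6
Incorrect: The correct gradient is 4.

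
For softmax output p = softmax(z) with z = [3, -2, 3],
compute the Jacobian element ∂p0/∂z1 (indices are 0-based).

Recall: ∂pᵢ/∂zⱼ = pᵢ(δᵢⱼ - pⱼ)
∂p0/∂z1 = -0.001673

p = softmax(z) = [0.4983, 0.003358, 0.4983]
p0 = 0.4983, p1 = 0.003358

∂p0/∂z1 = -p0 × p1 = -0.4983 × 0.003358 = -0.001673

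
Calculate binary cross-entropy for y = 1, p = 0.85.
L = 0.1625

L = -1·log(0.85) - 0·log(0.15) = -log(0.85) = 0.1625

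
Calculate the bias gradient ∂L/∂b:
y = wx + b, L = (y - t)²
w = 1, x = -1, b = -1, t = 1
∂L/∂b = -6

y = wx + b = (1)(-1) + -1 = -2
∂L/∂y = 2(y - t) = 2(-2 - 1) = -6
∂y/∂b = 1
∂L/∂b = ∂L/∂y · ∂y/∂b = -6 × 1 = -6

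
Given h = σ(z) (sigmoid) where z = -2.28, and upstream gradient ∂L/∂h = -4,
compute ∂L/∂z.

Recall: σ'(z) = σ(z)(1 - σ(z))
∂L/∂z = -0.3367

σ(-2.28) = 0.09279
σ'(-2.28) = σ(-2.28)(1 - σ(-2.28)) = 0.09279 × 0.9072 = 0.08418
∂L/∂z = ∂L/∂h · σ'(z) = -4 × 0.08418 = -0.3367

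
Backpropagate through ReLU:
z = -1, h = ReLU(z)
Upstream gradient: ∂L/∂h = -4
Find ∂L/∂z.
∂L/∂z = 0

h = ReLU(-1) = 0
Since z < 0: ∂h/∂z = 0
∂L/∂z = ∂L/∂h · ∂h/∂z = -4 × 0 = 0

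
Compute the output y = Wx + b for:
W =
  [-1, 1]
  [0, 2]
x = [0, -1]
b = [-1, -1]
y = [-2, -3]

Wx = [-1×0 + 1×-1, 0×0 + 2×-1]
   = [-1, -2]
y = Wx + b = [-1 + -1, -2 + -1] = [-2, -3]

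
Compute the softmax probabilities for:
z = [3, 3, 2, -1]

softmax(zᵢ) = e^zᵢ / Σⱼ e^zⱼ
p = [0.4191, 0.4191, 0.1542, 0.0077]

exp(z) = [20.09, 20.09, 7.389, 0.3679]
Sum = 47.93
p = [0.4191, 0.4191, 0.1542, 0.0077]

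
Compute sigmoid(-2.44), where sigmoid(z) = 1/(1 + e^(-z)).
0.08017

sigmoid(-2.44) = 1/(1 + e^(2.44)) = 1/(1 + 11.47) = 0.08017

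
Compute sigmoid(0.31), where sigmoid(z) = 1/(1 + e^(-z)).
0.5769

sigmoid(0.31) = 1/(1 + e^(-0.31)) = 1/(1 + 0.7334) = 0.5769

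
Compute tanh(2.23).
0.9771

tanh(2.23) = (e^(2.23) - e^(-2.23))/(e^(2.23) + e^(-2.23)) = 0.9771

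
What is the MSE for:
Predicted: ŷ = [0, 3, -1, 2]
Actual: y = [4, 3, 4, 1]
MSE = 10.5

MSE = (1/4)((0-4)² + (3-3)² + (-1-4)² + (2-1)²) = (1/4)(16 + 0 + 25 + 1) = 10.5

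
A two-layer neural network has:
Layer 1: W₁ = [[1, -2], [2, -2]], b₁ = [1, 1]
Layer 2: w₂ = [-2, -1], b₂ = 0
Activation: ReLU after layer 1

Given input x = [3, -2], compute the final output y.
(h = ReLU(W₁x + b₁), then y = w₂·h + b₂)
y = -27

Layer 1 pre-activation: z₁ = [8, 11]
After ReLU: h = [8, 11]
Layer 2 output: y = -2×8 + -1×11 + 0 = -27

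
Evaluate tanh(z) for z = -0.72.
-0.6169

tanh(-0.72) = (e^(-0.72) - e^(0.72))/(e^(-0.72) + e^(0.72)) = -0.6169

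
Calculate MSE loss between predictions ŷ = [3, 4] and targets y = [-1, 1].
MSE = 12.5

MSE = (1/2)((3--1)² + (4-1)²) = (1/2)(16 + 9) = 12.5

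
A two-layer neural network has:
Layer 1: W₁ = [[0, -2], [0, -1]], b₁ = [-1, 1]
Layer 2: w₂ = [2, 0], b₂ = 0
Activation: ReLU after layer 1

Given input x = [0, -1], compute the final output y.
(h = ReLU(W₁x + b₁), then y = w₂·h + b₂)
y = 2

Layer 1 pre-activation: z₁ = [1, 2]
After ReLU: h = [1, 2]
Layer 2 output: y = 2×1 + 0×2 + 0 = 2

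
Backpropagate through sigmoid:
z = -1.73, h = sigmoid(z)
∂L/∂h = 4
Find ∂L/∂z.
∂L/∂z = 0.5116

σ(-1.73) = 0.1506
σ'(-1.73) = σ(-1.73)(1 - σ(-1.73)) = 0.1506 × 0.8494 = 0.1279
∂L/∂z = ∂L/∂h · σ'(z) = 4 × 0.1279 = 0.5116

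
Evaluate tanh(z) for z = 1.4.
0.8854

tanh(1.4) = (e^(1.4) - e^(-1.4))/(e^(1.4) + e^(-1.4)) = 0.8854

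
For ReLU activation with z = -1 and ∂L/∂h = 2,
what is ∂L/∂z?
∂L/∂z = 0

h = ReLU(-1) = 0
Since z < 0: ∂h/∂z = 0
∂L/∂z = ∂L/∂h · ∂h/∂z = 2 × 0 = 0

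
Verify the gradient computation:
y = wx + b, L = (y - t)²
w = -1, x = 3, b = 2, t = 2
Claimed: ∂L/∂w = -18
Correct

y = (-1)(3) + 2 = -1
∂L/∂y = 2(y - t) = 2(-1 - 2) = -6
∂y/∂w = x = 3
∂L/∂w = -6 × 3 = -18

Claimed value: -18
Correct: The correct gradient is -18.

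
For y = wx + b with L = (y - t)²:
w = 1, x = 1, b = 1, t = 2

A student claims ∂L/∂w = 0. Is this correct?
Correct

y = (1)(1) + 1 = 2
∂L/∂y = 2(y - t) = 2(2 - 2) = 0
∂y/∂w = x = 1
∂L/∂w = 0 × 1 = 0

Claimed value: 0
Correct: The correct gradient is 0.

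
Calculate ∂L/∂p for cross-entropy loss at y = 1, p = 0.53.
∂L/∂p = -1.887

∂L/∂p = -y/p + (1-y)/(1-p) = -1/0.53 + 0 = -1.887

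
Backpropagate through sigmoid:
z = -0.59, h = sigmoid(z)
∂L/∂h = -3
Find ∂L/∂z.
∂L/∂z = -0.6883

σ(-0.59) = 0.3566
σ'(-0.59) = σ(-0.59)(1 - σ(-0.59)) = 0.3566 × 0.6434 = 0.2294
∂L/∂z = ∂L/∂h · σ'(z) = -3 × 0.2294 = -0.6883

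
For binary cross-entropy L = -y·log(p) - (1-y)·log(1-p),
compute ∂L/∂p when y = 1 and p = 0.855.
∂L/∂p = -1.17

∂L/∂p = -y/p + (1-y)/(1-p) = -1/0.855 + 0 = -1.17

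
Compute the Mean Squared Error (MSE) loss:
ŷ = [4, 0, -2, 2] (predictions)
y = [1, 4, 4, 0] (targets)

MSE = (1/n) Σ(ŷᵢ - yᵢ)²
MSE = 16.25

MSE = (1/4)((4-1)² + (0-4)² + (-2-4)² + (2-0)²) = (1/4)(9 + 16 + 36 + 4) = 16.25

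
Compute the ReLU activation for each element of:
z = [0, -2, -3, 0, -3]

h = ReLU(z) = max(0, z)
h = [0, 0, 0, 0, 0]

ReLU applied element-wise: max(0,0)=0, max(0,-2)=0, max(0,-3)=0, max(0,0)=0, max(0,-3)=0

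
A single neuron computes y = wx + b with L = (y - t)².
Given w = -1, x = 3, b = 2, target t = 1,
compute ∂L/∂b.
∂L/∂b = -4

y = wx + b = (-1)(3) + 2 = -1
∂L/∂y = 2(y - t) = 2(-1 - 1) = -4
∂y/∂b = 1
∂L/∂b = ∂L/∂y · ∂y/∂b = -4 × 1 = -4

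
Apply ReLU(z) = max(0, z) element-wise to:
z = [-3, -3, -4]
h = [0, 0, 0]

ReLU applied element-wise: max(0,-3)=0, max(0,-3)=0, max(0,-4)=0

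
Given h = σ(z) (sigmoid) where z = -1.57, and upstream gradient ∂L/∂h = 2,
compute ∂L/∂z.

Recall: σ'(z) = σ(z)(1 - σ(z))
∂L/∂z = 0.2851

σ(-1.57) = 0.1722
σ'(-1.57) = σ(-1.57)(1 - σ(-1.57)) = 0.1722 × 0.8278 = 0.1426
∂L/∂z = ∂L/∂h · σ'(z) = 2 × 0.1426 = 0.2851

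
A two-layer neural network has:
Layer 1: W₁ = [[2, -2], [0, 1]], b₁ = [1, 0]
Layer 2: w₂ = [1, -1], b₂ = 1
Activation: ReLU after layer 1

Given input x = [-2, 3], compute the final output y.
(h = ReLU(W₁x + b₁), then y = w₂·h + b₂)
y = -2

Layer 1 pre-activation: z₁ = [-9, 3]
After ReLU: h = [0, 3]
Layer 2 output: y = 1×0 + -1×3 + 1 = -2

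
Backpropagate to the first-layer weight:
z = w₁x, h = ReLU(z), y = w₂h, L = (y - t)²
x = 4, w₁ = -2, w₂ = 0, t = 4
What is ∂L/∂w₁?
∂L/∂w₁ = 0

Forward pass:
z = w₁x = -2×4 = -8
h = ReLU(-8) = 0
y = w₂h = 0×0 = 0

Backward pass:
∂L/∂y = 2(y - t) = 2(0 - 4) = -8
∂y/∂h = w₂ = 0
∂h/∂z = 0 (ReLU derivative)
∂z/∂w₁ = x = 4

∂L/∂w₁ = -8 × 0 × 0 × 4 = 0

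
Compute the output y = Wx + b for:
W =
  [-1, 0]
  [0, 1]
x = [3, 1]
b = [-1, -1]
y = [-4, 0]

Wx = [-1×3 + 0×1, 0×3 + 1×1]
   = [-3, 1]
y = Wx + b = [-3 + -1, 1 + -1] = [-4, 0]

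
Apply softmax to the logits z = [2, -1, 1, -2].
p = [0.6964, 0.0347, 0.2562, 0.0128]

exp(z) = [7.389, 0.3679, 2.718, 0.1353]
Sum = 10.61
p = [0.6964, 0.0347, 0.2562, 0.0128]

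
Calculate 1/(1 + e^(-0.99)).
0.7291

sigmoid(0.99) = 1/(1 + e^(-0.99)) = 1/(1 + 0.3716) = 0.7291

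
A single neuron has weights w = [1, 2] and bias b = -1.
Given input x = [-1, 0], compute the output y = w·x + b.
y = -2

y = (1)(-1) + (2)(0) + -1 = -2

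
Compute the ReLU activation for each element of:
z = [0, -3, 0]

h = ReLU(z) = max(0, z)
h = [0, 0, 0]

ReLU applied element-wise: max(0,0)=0, max(0,-3)=0, max(0,0)=0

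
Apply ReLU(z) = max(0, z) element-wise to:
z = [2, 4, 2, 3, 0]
h = [2, 4, 2, 3, 0]

ReLU applied element-wise: max(0,2)=2, max(0,4)=4, max(0,2)=2, max(0,3)=3, max(0,0)=0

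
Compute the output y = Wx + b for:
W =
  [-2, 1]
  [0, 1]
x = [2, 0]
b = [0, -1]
y = [-4, -1]

Wx = [-2×2 + 1×0, 0×2 + 1×0]
   = [-4, 0]
y = Wx + b = [-4 + 0, 0 + -1] = [-4, -1]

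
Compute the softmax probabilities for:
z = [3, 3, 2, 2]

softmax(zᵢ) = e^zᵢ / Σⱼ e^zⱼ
p = [0.3655, 0.3655, 0.1345, 0.1345]

exp(z) = [20.09, 20.09, 7.389, 7.389]
Sum = 54.95
p = [0.3655, 0.3655, 0.1345, 0.1345]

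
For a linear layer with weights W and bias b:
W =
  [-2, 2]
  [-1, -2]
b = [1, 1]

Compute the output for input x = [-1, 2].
y = [7, -2]

Wx = [-2×-1 + 2×2, -1×-1 + -2×2]
   = [6, -3]
y = Wx + b = [6 + 1, -3 + 1] = [7, -2]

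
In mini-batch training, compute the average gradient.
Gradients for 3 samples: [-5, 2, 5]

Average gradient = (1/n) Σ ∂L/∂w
Average gradient = 0.6667

Average = (1/3)(-5 + 2 + 5) = 2/3 = 0.6667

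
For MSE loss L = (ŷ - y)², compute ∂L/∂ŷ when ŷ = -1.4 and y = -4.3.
∂L/∂ŷ = 5.8

∂L/∂ŷ = 2(ŷ - y) = 2(-1.4 - -4.3) = 2(2.9) = 5.8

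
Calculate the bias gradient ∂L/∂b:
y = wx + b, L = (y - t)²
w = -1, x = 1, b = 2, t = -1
∂L/∂b = 4

y = wx + b = (-1)(1) + 2 = 1
∂L/∂y = 2(y - t) = 2(1 - -1) = 4
∂y/∂b = 1
∂L/∂b = ∂L/∂y · ∂y/∂b = 4 × 1 = 4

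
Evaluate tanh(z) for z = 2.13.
0.9721

tanh(2.13) = (e^(2.13) - e^(-2.13))/(e^(2.13) + e^(-2.13)) = 0.9721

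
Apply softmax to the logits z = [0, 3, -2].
p = [0.0471, 0.9465, 0.0064]

exp(z) = [1, 20.09, 0.1353]
Sum = 21.22
p = [0.0471, 0.9465, 0.0064]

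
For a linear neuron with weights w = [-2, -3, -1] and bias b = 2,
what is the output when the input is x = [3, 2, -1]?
y = -9

y = (-2)(3) + (-3)(2) + (-1)(-1) + 2 = -9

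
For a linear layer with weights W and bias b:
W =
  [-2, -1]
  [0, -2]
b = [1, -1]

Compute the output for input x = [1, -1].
y = [0, 1]

Wx = [-2×1 + -1×-1, 0×1 + -2×-1]
   = [-1, 2]
y = Wx + b = [-1 + 1, 2 + -1] = [0, 1]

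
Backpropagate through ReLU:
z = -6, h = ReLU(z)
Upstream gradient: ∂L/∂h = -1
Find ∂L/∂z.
∂L/∂z = 0

h = ReLU(-6) = 0
Since z < 0: ∂h/∂z = 0
∂L/∂z = ∂L/∂h · ∂h/∂z = -1 × 0 = 0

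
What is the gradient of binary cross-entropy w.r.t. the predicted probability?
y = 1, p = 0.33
∂L/∂p = -3.03

∂L/∂p = -y/p + (1-y)/(1-p) = -1/0.33 + 0 = -3.03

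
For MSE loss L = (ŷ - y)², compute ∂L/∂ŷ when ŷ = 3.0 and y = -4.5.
∂L/∂ŷ = 15.0

∂L/∂ŷ = 2(ŷ - y) = 2(3.0 - -4.5) = 2(7.5) = 15.0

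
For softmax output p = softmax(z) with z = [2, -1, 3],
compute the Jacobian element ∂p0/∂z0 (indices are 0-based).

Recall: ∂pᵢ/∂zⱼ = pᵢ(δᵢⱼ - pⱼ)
∂p0/∂z0 = 0.195

p = softmax(z) = [0.2654, 0.01321, 0.7214]
p0 = 0.2654

∂p0/∂z0 = p0(1 - p0) = 0.2654 × (1 - 0.2654) = 0.195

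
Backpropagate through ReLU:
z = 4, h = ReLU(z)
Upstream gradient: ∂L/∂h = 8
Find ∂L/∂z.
∂L/∂z = 8

h = ReLU(4) = 4
Since z > 0: ∂h/∂z = 1
∂L/∂z = ∂L/∂h · ∂h/∂z = 8 × 1 = 8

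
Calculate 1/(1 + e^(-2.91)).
0.9483

sigmoid(2.91) = 1/(1 + e^(-2.91)) = 1/(1 + 0.05448) = 0.9483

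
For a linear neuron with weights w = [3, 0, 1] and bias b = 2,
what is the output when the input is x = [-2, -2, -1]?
y = -5

y = (3)(-2) + (0)(-2) + (1)(-1) + 2 = -5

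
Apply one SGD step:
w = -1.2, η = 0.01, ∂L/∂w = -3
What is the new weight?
w_new = -1.17

w_new = w - η·∂L/∂w = -1.2 - 0.01×(-3) = -1.2 - (-0.03) = -1.17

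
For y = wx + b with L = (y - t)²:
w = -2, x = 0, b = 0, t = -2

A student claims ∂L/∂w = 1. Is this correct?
Incorrect

y = (-2)(0) + 0 = 0
∂L/∂y = 2(y - t) = 2(0 - -2) = 4
∂y/∂w = x = 0
∂L/∂w = 4 × 0 = 0

Claimed value: 1
Incorrect: The correct gradient is 0.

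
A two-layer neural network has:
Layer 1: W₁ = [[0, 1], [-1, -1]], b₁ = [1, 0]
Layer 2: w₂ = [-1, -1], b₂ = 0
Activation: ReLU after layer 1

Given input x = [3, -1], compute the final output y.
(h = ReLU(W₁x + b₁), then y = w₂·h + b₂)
y = 0

Layer 1 pre-activation: z₁ = [0, -2]
After ReLU: h = [0, 0]
Layer 2 output: y = -1×0 + -1×0 + 0 = 0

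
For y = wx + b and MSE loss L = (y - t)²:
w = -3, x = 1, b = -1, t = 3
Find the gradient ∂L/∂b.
∂L/∂b = -14

y = wx + b = (-3)(1) + -1 = -4
∂L/∂y = 2(y - t) = 2(-4 - 3) = -14
∂y/∂b = 1
∂L/∂b = ∂L/∂y · ∂y/∂b = -14 × 1 = -14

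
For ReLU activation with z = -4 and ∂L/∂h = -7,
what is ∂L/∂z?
∂L/∂z = 0

h = ReLU(-4) = 0
Since z < 0: ∂h/∂z = 0
∂L/∂z = ∂L/∂h · ∂h/∂z = -7 × 0 = 0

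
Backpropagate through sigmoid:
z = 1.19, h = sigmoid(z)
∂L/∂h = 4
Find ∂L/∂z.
∂L/∂z = 0.7154

σ(1.19) = 0.7667
σ'(1.19) = σ(1.19)(1 - σ(1.19)) = 0.7667 × 0.2333 = 0.1788
∂L/∂z = ∂L/∂h · σ'(z) = 4 × 0.1788 = 0.7154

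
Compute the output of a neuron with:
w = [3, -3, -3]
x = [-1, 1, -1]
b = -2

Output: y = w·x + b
y = -5

y = (3)(-1) + (-3)(1) + (-3)(-1) + -2 = -5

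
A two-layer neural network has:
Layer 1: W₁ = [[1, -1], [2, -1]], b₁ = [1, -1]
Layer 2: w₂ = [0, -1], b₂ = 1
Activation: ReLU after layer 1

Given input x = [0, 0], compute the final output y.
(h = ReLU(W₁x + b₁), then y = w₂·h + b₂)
y = 1

Layer 1 pre-activation: z₁ = [1, -1]
After ReLU: h = [1, 0]
Layer 2 output: y = 0×1 + -1×0 + 1 = 1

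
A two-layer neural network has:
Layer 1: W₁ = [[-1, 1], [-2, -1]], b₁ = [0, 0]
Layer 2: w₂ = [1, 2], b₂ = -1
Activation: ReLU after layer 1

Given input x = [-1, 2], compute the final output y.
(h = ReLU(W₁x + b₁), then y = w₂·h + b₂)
y = 2

Layer 1 pre-activation: z₁ = [3, 0]
After ReLU: h = [3, 0]
Layer 2 output: y = 1×3 + 2×0 + -1 = 2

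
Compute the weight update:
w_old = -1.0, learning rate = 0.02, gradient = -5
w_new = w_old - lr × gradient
w_new = -0.9

w_new = w - η·∂L/∂w = -1.0 - 0.02×(-5) = -1.0 - (-0.1) = -0.9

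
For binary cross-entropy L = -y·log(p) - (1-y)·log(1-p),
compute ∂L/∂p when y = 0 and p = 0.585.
∂L/∂p = 2.41

∂L/∂p = -y/p + (1-y)/(1-p) = 0 + 1/0.415 = 2.41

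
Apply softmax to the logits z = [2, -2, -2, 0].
p = [0.8533, 0.0156, 0.0156, 0.1155]

exp(z) = [7.389, 0.1353, 0.1353, 1]
Sum = 8.66
p = [0.8533, 0.0156, 0.0156, 0.1155]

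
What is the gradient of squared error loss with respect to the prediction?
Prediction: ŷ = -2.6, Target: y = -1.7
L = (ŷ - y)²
∂L/∂ŷ = -1.8

∂L/∂ŷ = 2(ŷ - y) = 2(-2.6 - -1.7) = 2(-0.9) = -1.8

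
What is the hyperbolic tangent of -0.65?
-0.5717

tanh(-0.65) = (e^(-0.65) - e^(0.65))/(e^(-0.65) + e^(0.65)) = -0.5717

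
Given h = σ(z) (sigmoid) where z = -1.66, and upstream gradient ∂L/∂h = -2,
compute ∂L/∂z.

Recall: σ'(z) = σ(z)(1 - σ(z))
∂L/∂z = -0.2685

σ(-1.66) = 0.1598
σ'(-1.66) = σ(-1.66)(1 - σ(-1.66)) = 0.1598 × 0.8402 = 0.1342
∂L/∂z = ∂L/∂h · σ'(z) = -2 × 0.1342 = -0.2685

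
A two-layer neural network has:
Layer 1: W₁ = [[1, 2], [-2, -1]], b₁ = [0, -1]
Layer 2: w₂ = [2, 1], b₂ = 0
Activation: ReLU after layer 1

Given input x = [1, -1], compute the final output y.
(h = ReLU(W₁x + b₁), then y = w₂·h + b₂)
y = 0

Layer 1 pre-activation: z₁ = [-1, -2]
After ReLU: h = [0, 0]
Layer 2 output: y = 2×0 + 1×0 + 0 = 0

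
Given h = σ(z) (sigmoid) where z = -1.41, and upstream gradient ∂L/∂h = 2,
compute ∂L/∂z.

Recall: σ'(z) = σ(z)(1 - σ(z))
∂L/∂z = 0.3155

σ(-1.41) = 0.1962
σ'(-1.41) = σ(-1.41)(1 - σ(-1.41)) = 0.1962 × 0.8038 = 0.1577
∂L/∂z = ∂L/∂h · σ'(z) = 2 × 0.1577 = 0.3155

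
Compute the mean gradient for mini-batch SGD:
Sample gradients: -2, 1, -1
Average gradient = -0.6667

Average = (1/3)(-2 + 1 + -1) = -2/3 = -0.6667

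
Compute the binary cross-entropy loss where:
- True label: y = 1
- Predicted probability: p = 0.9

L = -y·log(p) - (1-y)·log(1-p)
L = 0.1054

L = -1·log(0.9) - 0·log(0.1) = -log(0.9) = 0.1054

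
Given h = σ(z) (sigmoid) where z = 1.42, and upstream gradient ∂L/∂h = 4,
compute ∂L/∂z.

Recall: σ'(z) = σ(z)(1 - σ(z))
∂L/∂z = 0.6271

σ(1.42) = 0.8053
σ'(1.42) = σ(1.42)(1 - σ(1.42)) = 0.8053 × 0.1947 = 0.1568
∂L/∂z = ∂L/∂h · σ'(z) = 4 × 0.1568 = 0.6271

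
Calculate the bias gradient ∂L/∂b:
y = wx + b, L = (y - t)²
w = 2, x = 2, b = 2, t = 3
∂L/∂b = 6

y = wx + b = (2)(2) + 2 = 6
∂L/∂y = 2(y - t) = 2(6 - 3) = 6
∂y/∂b = 1
∂L/∂b = ∂L/∂y · ∂y/∂b = 6 × 1 = 6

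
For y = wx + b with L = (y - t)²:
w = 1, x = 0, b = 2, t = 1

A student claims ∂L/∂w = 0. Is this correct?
Correct

y = (1)(0) + 2 = 2
∂L/∂y = 2(y - t) = 2(2 - 1) = 2
∂y/∂w = x = 0
∂L/∂w = 2 × 0 = 0

Claimed value: 0
Correct: The correct gradient is 0.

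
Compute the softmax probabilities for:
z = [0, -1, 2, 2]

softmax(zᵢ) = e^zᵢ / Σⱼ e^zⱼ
p = [0.0619, 0.0228, 0.4576, 0.4576]

exp(z) = [1, 0.3679, 7.389, 7.389]
Sum = 16.15
p = [0.0619, 0.0228, 0.4576, 0.4576]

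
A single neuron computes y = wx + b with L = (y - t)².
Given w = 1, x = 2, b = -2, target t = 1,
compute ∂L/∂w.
∂L/∂w = -4

y = wx + b = (1)(2) + -2 = 0
∂L/∂y = 2(y - t) = 2(0 - 1) = -2
∂y/∂w = x = 2
∂L/∂w = ∂L/∂y · ∂y/∂w = -2 × 2 = -4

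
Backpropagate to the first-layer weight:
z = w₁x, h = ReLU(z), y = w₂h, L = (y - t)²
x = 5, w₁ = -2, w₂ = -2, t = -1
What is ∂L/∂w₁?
∂L/∂w₁ = 0

Forward pass:
z = w₁x = -2×5 = -10
h = ReLU(-10) = 0
y = w₂h = -2×0 = 0

Backward pass:
∂L/∂y = 2(y - t) = 2(0 - -1) = 2
∂y/∂h = w₂ = -2
∂h/∂z = 0 (ReLU derivative)
∂z/∂w₁ = x = 5

∂L/∂w₁ = 2 × -2 × 0 × 5 = 0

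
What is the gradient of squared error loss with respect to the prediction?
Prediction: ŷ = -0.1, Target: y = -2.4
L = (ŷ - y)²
∂L/∂ŷ = 4.6

∂L/∂ŷ = 2(ŷ - y) = 2(-0.1 - -2.4) = 2(2.3) = 4.6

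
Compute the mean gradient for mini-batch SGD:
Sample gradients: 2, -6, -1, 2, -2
Average gradient = -1

Average = (1/5)(2 + -6 + -1 + 2 + -2) = -5/5 = -1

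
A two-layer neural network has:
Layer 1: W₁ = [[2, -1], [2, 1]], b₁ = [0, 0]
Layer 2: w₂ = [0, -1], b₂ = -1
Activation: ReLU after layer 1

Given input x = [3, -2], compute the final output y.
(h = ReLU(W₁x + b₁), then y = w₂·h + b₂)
y = -5

Layer 1 pre-activation: z₁ = [8, 4]
After ReLU: h = [8, 4]
Layer 2 output: y = 0×8 + -1×4 + -1 = -5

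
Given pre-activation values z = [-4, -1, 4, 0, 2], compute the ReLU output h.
h = [0, 0, 4, 0, 2]

ReLU applied element-wise: max(0,-4)=0, max(0,-1)=0, max(0,4)=4, max(0,0)=0, max(0,2)=2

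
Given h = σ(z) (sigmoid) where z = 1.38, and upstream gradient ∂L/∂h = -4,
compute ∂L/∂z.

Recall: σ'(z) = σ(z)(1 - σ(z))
∂L/∂z = -0.6424

σ(1.38) = 0.799
σ'(1.38) = σ(1.38)(1 - σ(1.38)) = 0.799 × 0.201 = 0.1606
∂L/∂z = ∂L/∂h · σ'(z) = -4 × 0.1606 = -0.6424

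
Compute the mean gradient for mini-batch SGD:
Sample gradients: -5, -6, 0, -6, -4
Average gradient = -4.2

Average = (1/5)(-5 + -6 + 0 + -6 + -4) = -21/5 = -4.2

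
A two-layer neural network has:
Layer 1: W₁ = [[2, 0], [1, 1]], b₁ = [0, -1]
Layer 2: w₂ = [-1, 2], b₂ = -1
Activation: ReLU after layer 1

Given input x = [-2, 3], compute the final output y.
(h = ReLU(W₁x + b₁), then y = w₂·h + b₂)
y = -1

Layer 1 pre-activation: z₁ = [-4, 0]
After ReLU: h = [0, 0]
Layer 2 output: y = -1×0 + 2×0 + -1 = -1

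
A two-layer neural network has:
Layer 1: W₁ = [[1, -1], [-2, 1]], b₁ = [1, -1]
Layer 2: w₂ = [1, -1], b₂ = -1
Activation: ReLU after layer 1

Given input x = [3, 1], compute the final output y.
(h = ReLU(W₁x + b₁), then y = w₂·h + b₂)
y = 2

Layer 1 pre-activation: z₁ = [3, -6]
After ReLU: h = [3, 0]
Layer 2 output: y = 1×3 + -1×0 + -1 = 2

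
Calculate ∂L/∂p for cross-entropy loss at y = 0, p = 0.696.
∂L/∂p = 3.289

∂L/∂p = -y/p + (1-y)/(1-p) = 0 + 1/0.304 = 3.289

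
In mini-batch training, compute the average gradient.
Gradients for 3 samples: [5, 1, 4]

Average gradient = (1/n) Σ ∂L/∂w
Average gradient = 3.333

Average = (1/3)(5 + 1 + 4) = 10/3 = 3.333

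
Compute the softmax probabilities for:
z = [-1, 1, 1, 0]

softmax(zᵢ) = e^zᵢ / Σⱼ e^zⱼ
p = [0.0541, 0.3995, 0.3995, 0.147]

exp(z) = [0.3679, 2.718, 2.718, 1]
Sum = 6.804
p = [0.0541, 0.3995, 0.3995, 0.147]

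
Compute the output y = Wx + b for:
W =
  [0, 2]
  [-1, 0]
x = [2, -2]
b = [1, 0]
y = [-3, -2]

Wx = [0×2 + 2×-2, -1×2 + 0×-2]
   = [-4, -2]
y = Wx + b = [-4 + 1, -2 + 0] = [-3, -2]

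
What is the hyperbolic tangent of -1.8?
-0.9468

tanh(-1.8) = (e^(-1.8) - e^(1.8))/(e^(-1.8) + e^(1.8)) = -0.9468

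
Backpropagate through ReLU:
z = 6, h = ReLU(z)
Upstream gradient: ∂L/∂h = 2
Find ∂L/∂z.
∂L/∂z = 2

h = ReLU(6) = 6
Since z > 0: ∂h/∂z = 1
∂L/∂z = ∂L/∂h · ∂h/∂z = 2 × 1 = 2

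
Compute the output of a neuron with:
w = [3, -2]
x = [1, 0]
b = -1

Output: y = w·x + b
y = 2

y = (3)(1) + (-2)(0) + -1 = 2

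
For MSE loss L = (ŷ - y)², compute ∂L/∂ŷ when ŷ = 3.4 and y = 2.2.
∂L/∂ŷ = 2.4

∂L/∂ŷ = 2(ŷ - y) = 2(3.4 - 2.2) = 2(1.2) = 2.4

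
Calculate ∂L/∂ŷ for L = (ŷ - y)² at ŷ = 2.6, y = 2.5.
∂L/∂ŷ = 0.2

∂L/∂ŷ = 2(ŷ - y) = 2(2.6 - 2.5) = 2(0.1) = 0.2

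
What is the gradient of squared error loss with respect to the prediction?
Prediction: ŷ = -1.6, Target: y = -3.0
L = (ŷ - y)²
∂L/∂ŷ = 2.8

∂L/∂ŷ = 2(ŷ - y) = 2(-1.6 - -3.0) = 2(1.4) = 2.8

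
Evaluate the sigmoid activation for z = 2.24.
0.9038

sigmoid(2.24) = 1/(1 + e^(-2.24)) = 1/(1 + 0.1065) = 0.9038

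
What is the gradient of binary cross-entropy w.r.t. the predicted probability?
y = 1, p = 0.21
∂L/∂p = -4.762

∂L/∂p = -y/p + (1-y)/(1-p) = -1/0.21 + 0 = -4.762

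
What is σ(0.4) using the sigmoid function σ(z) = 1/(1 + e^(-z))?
0.5987

sigmoid(0.4) = 1/(1 + e^(-0.4)) = 1/(1 + 0.6703) = 0.5987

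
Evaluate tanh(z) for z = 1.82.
0.9488

tanh(1.82) = (e^(1.82) - e^(-1.82))/(e^(1.82) + e^(-1.82)) = 0.9488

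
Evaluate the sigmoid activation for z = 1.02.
0.735

sigmoid(1.02) = 1/(1 + e^(-1.02)) = 1/(1 + 0.3606) = 0.735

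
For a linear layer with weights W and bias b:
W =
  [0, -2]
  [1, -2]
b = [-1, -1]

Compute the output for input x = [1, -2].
y = [3, 4]

Wx = [0×1 + -2×-2, 1×1 + -2×-2]
   = [4, 5]
y = Wx + b = [4 + -1, 5 + -1] = [3, 4]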